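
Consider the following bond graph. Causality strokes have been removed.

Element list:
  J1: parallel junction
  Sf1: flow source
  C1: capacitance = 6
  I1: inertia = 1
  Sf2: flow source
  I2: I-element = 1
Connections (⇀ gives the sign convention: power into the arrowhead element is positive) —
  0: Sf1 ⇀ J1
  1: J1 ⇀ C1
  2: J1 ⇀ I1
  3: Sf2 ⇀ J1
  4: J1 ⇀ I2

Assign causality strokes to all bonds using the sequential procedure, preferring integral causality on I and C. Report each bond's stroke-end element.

b0 stroke at Sf1
b1 stroke at J1
b2 stroke at I1
b3 stroke at Sf2
b4 stroke at I2

bond 0 |Sf1  (Sf1 fixes flow; stroke at Sf1)
bond 3 |Sf2  (Sf2: flow source, stroke at near end)
bond 1 |J1  (C1 integral (e out))
bond 2 |I1  (J1: bond 1 brought effort, rest push out)
bond 4 |I2  (J1 effort already set via bond 1)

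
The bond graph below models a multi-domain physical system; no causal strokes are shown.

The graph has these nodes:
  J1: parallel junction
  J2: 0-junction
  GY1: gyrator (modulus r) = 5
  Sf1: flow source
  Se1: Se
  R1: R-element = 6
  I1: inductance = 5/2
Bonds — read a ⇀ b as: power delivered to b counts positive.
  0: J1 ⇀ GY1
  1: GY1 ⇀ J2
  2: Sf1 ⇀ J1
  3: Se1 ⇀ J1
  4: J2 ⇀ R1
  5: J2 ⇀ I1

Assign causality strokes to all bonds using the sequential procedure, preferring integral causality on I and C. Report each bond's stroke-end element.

#0 stroke at GY1
#1 stroke at GY1
#2 stroke at Sf1
#3 stroke at J1
#4 stroke at J2
#5 stroke at I1

β2 →Sf1  (Sf1 fixes flow; stroke at Sf1)
β3 →J1  (Se1: effort source, stroke at far end)
β0 →GY1  (J1: bond 3 brought effort, rest push out)
β1 →GY1  (GY1 both-in/both-out from 0)
β5 →I1  (I1 outputs flow p/I1)
β4 →J2  (J2 needs exactly one e-in)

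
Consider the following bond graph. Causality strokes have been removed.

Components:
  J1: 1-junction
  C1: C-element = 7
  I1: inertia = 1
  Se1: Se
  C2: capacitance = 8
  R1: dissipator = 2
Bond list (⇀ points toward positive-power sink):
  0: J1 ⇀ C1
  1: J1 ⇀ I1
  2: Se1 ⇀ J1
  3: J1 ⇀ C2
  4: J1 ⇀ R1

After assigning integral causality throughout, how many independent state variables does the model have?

3  (C1, C2, I1 all integral)

β2 stroke→J1  (Se1: effort source, stroke at far end)
β0 stroke→J1  (C1: C, integral causality)
β1 stroke→I1  (I1: I, integral causality)
β3 stroke→J1  (common-f at J1 fixed by 1)
β4 stroke→J1  (J1: bond 1 brought flow, rest push out)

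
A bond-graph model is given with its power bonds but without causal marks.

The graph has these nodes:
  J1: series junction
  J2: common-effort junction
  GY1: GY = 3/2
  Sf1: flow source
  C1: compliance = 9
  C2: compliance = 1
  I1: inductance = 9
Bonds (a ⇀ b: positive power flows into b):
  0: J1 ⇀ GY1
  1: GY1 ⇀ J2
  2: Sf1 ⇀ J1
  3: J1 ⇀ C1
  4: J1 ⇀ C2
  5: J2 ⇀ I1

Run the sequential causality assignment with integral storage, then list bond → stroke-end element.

bond 2 |Sf1  (source Sf1 imposes f)
bond 0 |J1  (common-f at J1 fixed by 2)
bond 3 |J1  (J1 flow already set via bond 2)
bond 4 |J1  (J1: bond 2 brought flow, rest push out)
bond 1 |J2  (GY1: gyrator matches bond 0)
bond 5 |I1  (common-e at J2 fixed by 1)

β0 stroke at J1
β1 stroke at J2
β2 stroke at Sf1
β3 stroke at J1
β4 stroke at J1
β5 stroke at I1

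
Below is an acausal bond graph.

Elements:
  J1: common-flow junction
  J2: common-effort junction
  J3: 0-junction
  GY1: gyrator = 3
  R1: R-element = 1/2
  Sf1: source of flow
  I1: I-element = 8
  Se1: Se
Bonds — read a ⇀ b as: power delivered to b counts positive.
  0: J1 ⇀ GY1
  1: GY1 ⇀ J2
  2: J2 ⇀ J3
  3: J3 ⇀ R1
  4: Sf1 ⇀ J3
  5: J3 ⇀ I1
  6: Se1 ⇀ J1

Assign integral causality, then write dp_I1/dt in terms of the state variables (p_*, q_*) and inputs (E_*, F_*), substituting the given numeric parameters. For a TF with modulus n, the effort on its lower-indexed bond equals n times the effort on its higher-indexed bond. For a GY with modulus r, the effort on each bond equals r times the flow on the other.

bond 4 |Sf1  (Sf1 fixes flow; stroke at Sf1)
bond 6 |J1  (Se1 fixes effort; stroke away)
bond 0 |GY1  (closing 1-jn rule on J1)
bond 1 |GY1  (GY1 both-in/both-out from 0)
bond 2 |J2  (only one effort-in slot at J2)
bond 5 |I1  (I1 outputs flow p/I1)
bond 3 |J3  (closing 0-jn rule on J3)

dp_I1/dt = E_Se1/6 + F_Sf1/2 - p_I1/16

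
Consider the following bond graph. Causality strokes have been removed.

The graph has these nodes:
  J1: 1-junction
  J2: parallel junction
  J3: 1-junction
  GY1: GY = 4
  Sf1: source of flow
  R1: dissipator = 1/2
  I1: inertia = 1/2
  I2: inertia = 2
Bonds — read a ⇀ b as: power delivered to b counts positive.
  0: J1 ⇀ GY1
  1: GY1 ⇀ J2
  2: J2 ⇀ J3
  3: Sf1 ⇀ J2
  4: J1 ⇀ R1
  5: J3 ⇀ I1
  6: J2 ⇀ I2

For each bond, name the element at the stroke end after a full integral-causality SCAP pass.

β0 →J1
β1 →J2
β2 →J3
β3 →Sf1
β4 →R1
β5 →I1
β6 →I2

b3 stroke→Sf1  (Sf1 (Sf) sets flow on bond)
b5 stroke→I1  (I1 integral (f out))
b2 stroke→J3  (J3 flow already set via bond 5)
b6 stroke→I2  (I2 integral (f out))
b1 stroke→J2  (only one effort-in slot at J2)
b0 stroke→J1  (through GY1, causality inverts; strokes same side of GY1)
b4 stroke→R1  (J1 needs exactly one f-in)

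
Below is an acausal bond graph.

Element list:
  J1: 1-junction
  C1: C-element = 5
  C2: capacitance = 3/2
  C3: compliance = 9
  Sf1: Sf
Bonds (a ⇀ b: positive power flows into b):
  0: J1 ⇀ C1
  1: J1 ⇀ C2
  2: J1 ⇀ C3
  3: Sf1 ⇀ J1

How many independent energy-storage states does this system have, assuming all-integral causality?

3  (C1, C2, C3 all integral)

β3 |Sf1  (source Sf1 imposes f)
β0 |J1  (common-f at J1 fixed by 3)
β1 |J1  (J1: bond 3 brought flow, rest push out)
β2 |J1  (1-jn J1 has f-setter on 3)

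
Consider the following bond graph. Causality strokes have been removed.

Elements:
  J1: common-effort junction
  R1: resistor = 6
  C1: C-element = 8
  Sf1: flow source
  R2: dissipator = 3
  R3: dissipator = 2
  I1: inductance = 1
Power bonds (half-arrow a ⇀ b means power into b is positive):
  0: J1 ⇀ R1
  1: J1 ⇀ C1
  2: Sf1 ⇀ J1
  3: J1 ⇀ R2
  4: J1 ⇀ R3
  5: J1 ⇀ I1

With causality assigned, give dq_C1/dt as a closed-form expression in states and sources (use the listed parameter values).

bond 2 stroke at Sf1  (Sf1 fixes flow; stroke at Sf1)
bond 1 stroke at J1  (C1: C, integral causality)
bond 0 stroke at R1  (J1 effort already set via bond 1)
bond 3 stroke at R2  (common-e at J1 fixed by 1)
bond 4 stroke at R3  (J1 effort already set via bond 1)
bond 5 stroke at I1  (0-jn J1 has e-setter on 1)

dq_C1/dt = F_Sf1 - p_I1 - q_C1/8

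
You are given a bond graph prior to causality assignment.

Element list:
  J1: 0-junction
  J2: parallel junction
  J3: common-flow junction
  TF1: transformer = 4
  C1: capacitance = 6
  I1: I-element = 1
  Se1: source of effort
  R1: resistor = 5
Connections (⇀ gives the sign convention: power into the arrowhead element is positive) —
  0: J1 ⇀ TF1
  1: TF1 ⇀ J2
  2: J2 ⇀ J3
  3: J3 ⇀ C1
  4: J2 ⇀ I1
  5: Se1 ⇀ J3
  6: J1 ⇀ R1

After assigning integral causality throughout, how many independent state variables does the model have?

b5 stroke→J3  (Se1 fixes effort; stroke away)
b3 stroke→J3  (C1 outputs effort q/C1)
b2 stroke→J2  (J3 needs exactly one f-in)
b1 stroke→TF1  (0-jn J2 has e-setter on 2)
b4 stroke→I1  (common-e at J2 fixed by 2)
b0 stroke→J1  (TF TF1: opposite of bond 1)
b6 stroke→R1  (common-e at J1 fixed by 0)

2  (C1, I1 all integral)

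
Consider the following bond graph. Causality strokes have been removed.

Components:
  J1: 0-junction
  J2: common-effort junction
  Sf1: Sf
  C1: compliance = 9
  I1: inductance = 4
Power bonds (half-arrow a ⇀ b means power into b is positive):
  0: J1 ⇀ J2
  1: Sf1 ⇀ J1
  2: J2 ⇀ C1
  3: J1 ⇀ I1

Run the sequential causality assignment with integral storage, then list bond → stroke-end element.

bond 0 stroke at J1
bond 1 stroke at Sf1
bond 2 stroke at J2
bond 3 stroke at I1

bond 1 |Sf1  (source Sf1 imposes f)
bond 2 |J2  (C1: C, integral causality)
bond 0 |J1  (J2: bond 2 brought effort, rest push out)
bond 3 |I1  (common-e at J1 fixed by 0)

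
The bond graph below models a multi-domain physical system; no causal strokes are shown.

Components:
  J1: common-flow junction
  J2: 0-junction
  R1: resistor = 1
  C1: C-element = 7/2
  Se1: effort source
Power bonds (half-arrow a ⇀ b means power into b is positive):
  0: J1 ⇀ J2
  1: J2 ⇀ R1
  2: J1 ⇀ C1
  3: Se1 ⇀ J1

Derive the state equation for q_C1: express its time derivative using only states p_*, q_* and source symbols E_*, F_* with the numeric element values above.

#3 →J1  (source Se1 imposes e)
#2 →J1  (C1 outputs effort q/C1)
#0 →J2  (J1: last free bond brings flow in)
#1 →R1  (J2 effort already set via bond 0)

dq_C1/dt = E_Se1 - 2*q_C1/7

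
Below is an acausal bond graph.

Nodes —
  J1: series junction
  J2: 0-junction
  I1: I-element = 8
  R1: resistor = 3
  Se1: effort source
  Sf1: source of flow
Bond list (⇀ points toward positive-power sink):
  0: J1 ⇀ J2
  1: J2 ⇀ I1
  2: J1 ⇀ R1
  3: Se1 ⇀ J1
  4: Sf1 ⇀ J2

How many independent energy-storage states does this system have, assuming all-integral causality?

β3 stroke at J1  (Se1 (Se) sets effort on bond)
β4 stroke at Sf1  (Sf1 fixes flow; stroke at Sf1)
β1 stroke at I1  (I1: I, integral causality)
β0 stroke at J2  (J2 needs exactly one e-in)
β2 stroke at J1  (1-jn J1 has f-setter on 0)

1  (I1 all integral)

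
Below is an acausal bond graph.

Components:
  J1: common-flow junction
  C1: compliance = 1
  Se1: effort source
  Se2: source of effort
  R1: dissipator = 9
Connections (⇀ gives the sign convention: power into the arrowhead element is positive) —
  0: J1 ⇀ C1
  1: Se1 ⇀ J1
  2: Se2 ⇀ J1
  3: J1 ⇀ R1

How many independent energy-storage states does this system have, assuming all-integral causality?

#1 |J1  (Se1: effort source, stroke at far end)
#2 |J1  (Se2 fixes effort; stroke away)
#0 |J1  (C1 integral (e out))
#3 |R1  (J1: last free bond brings flow in)

1  (C1 all integral)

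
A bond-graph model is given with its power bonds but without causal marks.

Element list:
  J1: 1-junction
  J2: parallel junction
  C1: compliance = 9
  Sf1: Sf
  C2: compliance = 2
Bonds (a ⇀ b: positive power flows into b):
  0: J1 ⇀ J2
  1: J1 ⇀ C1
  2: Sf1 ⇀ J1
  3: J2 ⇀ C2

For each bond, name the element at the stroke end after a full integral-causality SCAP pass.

#0 stroke at J1
#1 stroke at J1
#2 stroke at Sf1
#3 stroke at J2

bond 2 |Sf1  (Sf1: flow source, stroke at near end)
bond 0 |J1  (1-jn J1 has f-setter on 2)
bond 1 |J1  (common-f at J1 fixed by 2)
bond 3 |J2  (closing 0-jn rule on J2)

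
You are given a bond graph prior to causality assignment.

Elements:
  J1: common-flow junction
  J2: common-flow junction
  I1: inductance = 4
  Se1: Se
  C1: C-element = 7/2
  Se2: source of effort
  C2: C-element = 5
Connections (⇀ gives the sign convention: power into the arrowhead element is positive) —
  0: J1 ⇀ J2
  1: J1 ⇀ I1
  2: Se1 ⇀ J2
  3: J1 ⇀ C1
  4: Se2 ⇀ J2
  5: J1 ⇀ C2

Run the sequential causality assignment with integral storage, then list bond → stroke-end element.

#2 stroke at J2  (Se1 fixes effort; stroke away)
#4 stroke at J2  (source Se2 imposes e)
#0 stroke at J1  (J2: last free bond brings flow in)
#1 stroke at I1  (prefer integral on I1)
#3 stroke at J1  (J1: bond 1 brought flow, rest push out)
#5 stroke at J1  (1-jn J1 has f-setter on 1)

#0 stroke at J1
#1 stroke at I1
#2 stroke at J2
#3 stroke at J1
#4 stroke at J2
#5 stroke at J1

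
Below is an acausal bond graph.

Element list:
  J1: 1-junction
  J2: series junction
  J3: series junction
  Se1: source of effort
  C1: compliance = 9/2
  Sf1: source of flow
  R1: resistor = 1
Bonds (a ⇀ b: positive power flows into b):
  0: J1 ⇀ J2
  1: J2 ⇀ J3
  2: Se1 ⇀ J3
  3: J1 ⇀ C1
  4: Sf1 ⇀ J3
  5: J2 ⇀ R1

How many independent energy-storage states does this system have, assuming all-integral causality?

b2 stroke→J3  (Se1 (Se) sets effort on bond)
b4 stroke→Sf1  (Sf1: flow source, stroke at near end)
b1 stroke→J3  (J3 flow already set via bond 4)
b0 stroke→J2  (1-jn J2 has f-setter on 1)
b5 stroke→J2  (J2: bond 1 brought flow, rest push out)
b3 stroke→J1  (J1 flow already set via bond 0)

1  (C1 all integral)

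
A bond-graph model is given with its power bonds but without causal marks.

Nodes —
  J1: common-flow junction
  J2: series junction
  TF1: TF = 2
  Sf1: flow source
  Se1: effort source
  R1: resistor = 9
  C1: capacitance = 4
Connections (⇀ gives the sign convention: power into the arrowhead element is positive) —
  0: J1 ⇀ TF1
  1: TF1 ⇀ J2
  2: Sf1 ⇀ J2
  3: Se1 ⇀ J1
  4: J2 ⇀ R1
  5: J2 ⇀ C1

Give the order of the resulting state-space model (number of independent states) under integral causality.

1  (C1 all integral)

bond 2 →Sf1  (Sf1 (Sf) sets flow on bond)
bond 3 →J1  (source Se1 imposes e)
bond 0 →TF1  (J1: last free bond brings flow in)
bond 1 →J2  (J2: bond 2 brought flow, rest push out)
bond 4 →J2  (J2: bond 2 brought flow, rest push out)
bond 5 →J2  (J2: bond 2 brought flow, rest push out)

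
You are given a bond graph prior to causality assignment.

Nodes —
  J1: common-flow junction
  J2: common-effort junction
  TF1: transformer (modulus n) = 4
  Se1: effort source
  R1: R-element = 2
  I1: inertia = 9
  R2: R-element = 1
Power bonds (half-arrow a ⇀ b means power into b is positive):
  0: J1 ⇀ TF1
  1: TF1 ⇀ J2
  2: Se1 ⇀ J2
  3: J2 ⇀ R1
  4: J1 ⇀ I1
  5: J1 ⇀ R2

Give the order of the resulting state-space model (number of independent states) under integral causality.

β2 →J2  (source Se1 imposes e)
β1 →TF1  (common-e at J2 fixed by 2)
β3 →R1  (0-jn J2 has e-setter on 2)
β0 →J1  (through TF1, causality passes straight; one stroke at TF1)
β4 →I1  (I1 outputs flow p/I1)
β5 →J1  (1-jn J1 has f-setter on 4)

1  (I1 all integral)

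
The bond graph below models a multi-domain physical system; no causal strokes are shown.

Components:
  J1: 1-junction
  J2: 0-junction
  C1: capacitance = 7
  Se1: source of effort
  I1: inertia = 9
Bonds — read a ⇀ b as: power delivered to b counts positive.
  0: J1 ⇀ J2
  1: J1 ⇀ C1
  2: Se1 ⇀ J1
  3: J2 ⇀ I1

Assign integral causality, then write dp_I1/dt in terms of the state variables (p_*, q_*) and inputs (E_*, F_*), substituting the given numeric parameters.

dp_I1/dt = E_Se1 - q_C1/7

#2 →J1  (Se1 (Se) sets effort on bond)
#1 →J1  (prefer integral on C1)
#0 →J2  (closing 1-jn rule on J1)
#3 →I1  (J2 effort already set via bond 0)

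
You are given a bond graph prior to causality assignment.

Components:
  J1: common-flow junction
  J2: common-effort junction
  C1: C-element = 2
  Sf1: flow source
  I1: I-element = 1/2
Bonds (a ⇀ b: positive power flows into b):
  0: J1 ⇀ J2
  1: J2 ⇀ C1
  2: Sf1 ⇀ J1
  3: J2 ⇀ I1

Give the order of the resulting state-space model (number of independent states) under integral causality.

b2 |Sf1  (source Sf1 imposes f)
b0 |J1  (J1 flow already set via bond 2)
b1 |J2  (prefer integral on C1)
b3 |I1  (J2: bond 1 brought effort, rest push out)

2  (C1, I1 all integral)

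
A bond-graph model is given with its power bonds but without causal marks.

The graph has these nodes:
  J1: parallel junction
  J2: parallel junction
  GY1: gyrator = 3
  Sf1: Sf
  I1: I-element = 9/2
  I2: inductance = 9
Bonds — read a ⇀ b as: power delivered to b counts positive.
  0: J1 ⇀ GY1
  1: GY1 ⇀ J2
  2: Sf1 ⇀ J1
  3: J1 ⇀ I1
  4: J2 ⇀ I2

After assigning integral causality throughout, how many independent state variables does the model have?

2  (I1, I2 all integral)

β2 stroke→Sf1  (Sf1: flow source, stroke at near end)
β3 stroke→I1  (prefer integral on I1)
β0 stroke→J1  (only one effort-in slot at J1)
β1 stroke→J2  (GY1: gyrator matches bond 0)
β4 stroke→I2  (common-e at J2 fixed by 1)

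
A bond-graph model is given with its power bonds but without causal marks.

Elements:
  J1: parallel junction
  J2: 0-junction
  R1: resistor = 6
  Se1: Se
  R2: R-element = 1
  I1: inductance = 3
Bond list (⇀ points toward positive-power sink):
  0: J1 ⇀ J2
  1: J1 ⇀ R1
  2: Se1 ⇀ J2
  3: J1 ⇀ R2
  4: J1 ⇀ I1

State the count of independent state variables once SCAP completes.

b2 →J2  (source Se1 imposes e)
b0 →J1  (0-jn J2 has e-setter on 2)
b1 →R1  (J1 effort already set via bond 0)
b3 →R2  (J1: bond 0 brought effort, rest push out)
b4 →I1  (0-jn J1 has e-setter on 0)

1  (I1 all integral)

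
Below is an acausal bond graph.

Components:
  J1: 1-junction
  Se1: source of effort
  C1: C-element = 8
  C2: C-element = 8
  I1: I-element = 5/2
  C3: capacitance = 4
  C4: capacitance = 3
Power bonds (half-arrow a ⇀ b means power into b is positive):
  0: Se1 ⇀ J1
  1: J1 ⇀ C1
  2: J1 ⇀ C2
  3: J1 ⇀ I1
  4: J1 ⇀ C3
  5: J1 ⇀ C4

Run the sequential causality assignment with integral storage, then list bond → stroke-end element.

bond 0 →J1
bond 1 →J1
bond 2 →J1
bond 3 →I1
bond 4 →J1
bond 5 →J1

β0 |J1  (Se1 fixes effort; stroke away)
β1 |J1  (C1 outputs effort q/C1)
β2 |J1  (C2 outputs effort q/C2)
β3 |I1  (I1: I, integral causality)
β4 |J1  (J1 flow already set via bond 3)
β5 |J1  (common-f at J1 fixed by 3)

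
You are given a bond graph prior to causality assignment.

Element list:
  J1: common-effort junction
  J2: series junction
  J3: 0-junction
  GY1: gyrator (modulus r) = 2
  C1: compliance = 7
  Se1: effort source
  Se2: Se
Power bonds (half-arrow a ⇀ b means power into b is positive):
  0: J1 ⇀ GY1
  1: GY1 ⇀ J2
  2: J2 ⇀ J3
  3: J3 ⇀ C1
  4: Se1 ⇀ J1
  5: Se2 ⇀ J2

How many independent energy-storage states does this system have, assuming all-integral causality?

1  (C1 all integral)

bond 4 stroke→J1  (source Se1 imposes e)
bond 5 stroke→J2  (Se2 (Se) sets effort on bond)
bond 0 stroke→GY1  (J1 effort already set via bond 4)
bond 1 stroke→GY1  (through GY1, causality inverts; strokes same side of GY1)
bond 2 stroke→J2  (J2 flow already set via bond 1)
bond 3 stroke→J3  (only one effort-in slot at J3)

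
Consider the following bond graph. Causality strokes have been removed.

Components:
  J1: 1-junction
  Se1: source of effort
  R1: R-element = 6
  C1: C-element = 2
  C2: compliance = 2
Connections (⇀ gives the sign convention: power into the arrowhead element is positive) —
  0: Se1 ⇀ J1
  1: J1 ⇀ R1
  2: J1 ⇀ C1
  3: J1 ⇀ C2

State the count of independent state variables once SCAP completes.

b0 stroke→J1  (Se1 (Se) sets effort on bond)
b2 stroke→J1  (C1 outputs effort q/C1)
b3 stroke→J1  (C2: C, integral causality)
b1 stroke→R1  (J1 needs exactly one f-in)

2  (C1, C2 all integral)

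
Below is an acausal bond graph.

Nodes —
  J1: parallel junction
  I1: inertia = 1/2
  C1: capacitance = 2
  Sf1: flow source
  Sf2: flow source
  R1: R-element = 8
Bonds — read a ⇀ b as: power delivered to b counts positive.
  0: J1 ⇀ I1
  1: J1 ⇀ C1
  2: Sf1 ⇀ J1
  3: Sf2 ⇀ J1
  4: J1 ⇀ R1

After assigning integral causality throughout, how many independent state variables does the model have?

2  (C1, I1 all integral)

bond 2 →Sf1  (Sf1 (Sf) sets flow on bond)
bond 3 →Sf2  (Sf2 fixes flow; stroke at Sf2)
bond 0 →I1  (I1 integral (f out))
bond 1 →J1  (prefer integral on C1)
bond 4 →R1  (common-e at J1 fixed by 1)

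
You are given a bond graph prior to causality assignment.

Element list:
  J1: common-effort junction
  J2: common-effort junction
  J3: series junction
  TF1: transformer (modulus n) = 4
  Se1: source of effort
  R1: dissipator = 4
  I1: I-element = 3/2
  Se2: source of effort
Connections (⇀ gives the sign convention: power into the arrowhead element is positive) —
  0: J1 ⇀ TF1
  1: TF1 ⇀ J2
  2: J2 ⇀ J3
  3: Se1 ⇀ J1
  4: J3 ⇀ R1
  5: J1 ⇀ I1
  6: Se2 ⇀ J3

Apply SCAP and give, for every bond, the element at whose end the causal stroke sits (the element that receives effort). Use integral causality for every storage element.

β3 stroke→J1  (Se1 fixes effort; stroke away)
β6 stroke→J3  (Se2 (Se) sets effort on bond)
β0 stroke→TF1  (0-jn J1 has e-setter on 3)
β5 stroke→I1  (common-e at J1 fixed by 3)
β1 stroke→J2  (TF TF1: opposite of bond 0)
β2 stroke→J3  (J2: bond 1 brought effort, rest push out)
β4 stroke→R1  (only one flow-in slot at J3)

#0 |TF1
#1 |J2
#2 |J3
#3 |J1
#4 |R1
#5 |I1
#6 |J3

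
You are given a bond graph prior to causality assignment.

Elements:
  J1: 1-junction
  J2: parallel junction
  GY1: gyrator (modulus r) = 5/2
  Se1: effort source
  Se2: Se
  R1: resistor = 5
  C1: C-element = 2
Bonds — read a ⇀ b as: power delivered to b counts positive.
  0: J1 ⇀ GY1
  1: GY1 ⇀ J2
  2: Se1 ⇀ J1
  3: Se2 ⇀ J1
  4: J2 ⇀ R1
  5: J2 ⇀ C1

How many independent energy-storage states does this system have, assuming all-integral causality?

1  (C1 all integral)

b2 stroke at J1  (Se1 (Se) sets effort on bond)
b3 stroke at J1  (Se2 (Se) sets effort on bond)
b0 stroke at GY1  (J1: last free bond brings flow in)
b1 stroke at GY1  (GY1 both-in/both-out from 0)
b5 stroke at J2  (C1: C, integral causality)
b4 stroke at R1  (J2: bond 5 brought effort, rest push out)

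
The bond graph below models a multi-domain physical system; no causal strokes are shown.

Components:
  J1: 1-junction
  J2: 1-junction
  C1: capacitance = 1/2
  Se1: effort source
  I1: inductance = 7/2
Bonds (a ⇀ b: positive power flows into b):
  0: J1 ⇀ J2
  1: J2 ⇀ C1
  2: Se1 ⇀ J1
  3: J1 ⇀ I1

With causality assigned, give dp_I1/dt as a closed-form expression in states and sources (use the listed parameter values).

β2 |J1  (source Se1 imposes e)
β1 |J2  (C1 outputs effort q/C1)
β0 |J1  (J2 needs exactly one f-in)
β3 |I1  (only one flow-in slot at J1)

dp_I1/dt = E_Se1 - 2*q_C1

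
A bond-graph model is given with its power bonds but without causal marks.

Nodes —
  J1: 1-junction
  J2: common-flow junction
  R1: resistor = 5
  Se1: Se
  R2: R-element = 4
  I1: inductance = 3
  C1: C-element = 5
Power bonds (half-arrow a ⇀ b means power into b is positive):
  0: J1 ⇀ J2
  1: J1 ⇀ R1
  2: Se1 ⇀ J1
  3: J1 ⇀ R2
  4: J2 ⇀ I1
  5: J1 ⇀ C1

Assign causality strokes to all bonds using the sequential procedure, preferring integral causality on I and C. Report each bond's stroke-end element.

bond 0 stroke at J2
bond 1 stroke at J1
bond 2 stroke at J1
bond 3 stroke at J1
bond 4 stroke at I1
bond 5 stroke at J1

bond 2 →J1  (Se1: effort source, stroke at far end)
bond 4 →I1  (I1 outputs flow p/I1)
bond 0 →J2  (1-jn J2 has f-setter on 4)
bond 1 →J1  (1-jn J1 has f-setter on 0)
bond 3 →J1  (J1 flow already set via bond 0)
bond 5 →J1  (J1 flow already set via bond 0)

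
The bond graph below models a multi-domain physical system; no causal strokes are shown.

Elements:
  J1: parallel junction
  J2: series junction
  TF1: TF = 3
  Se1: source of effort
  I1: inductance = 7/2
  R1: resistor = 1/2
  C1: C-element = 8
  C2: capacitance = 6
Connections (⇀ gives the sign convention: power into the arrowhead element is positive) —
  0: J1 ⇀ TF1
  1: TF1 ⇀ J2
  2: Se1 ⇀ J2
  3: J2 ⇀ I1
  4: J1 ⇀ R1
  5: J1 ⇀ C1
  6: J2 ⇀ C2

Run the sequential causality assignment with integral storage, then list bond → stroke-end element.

#0 |TF1
#1 |J2
#2 |J2
#3 |I1
#4 |R1
#5 |J1
#6 |J2

bond 2 stroke→J2  (Se1 (Se) sets effort on bond)
bond 3 stroke→I1  (I1 outputs flow p/I1)
bond 1 stroke→J2  (J2: bond 3 brought flow, rest push out)
bond 6 stroke→J2  (J2 flow already set via bond 3)
bond 0 stroke→TF1  (TF1: transformer flips bond 1)
bond 5 stroke→J1  (C1 integral (e out))
bond 4 stroke→R1  (J1: bond 5 brought effort, rest push out)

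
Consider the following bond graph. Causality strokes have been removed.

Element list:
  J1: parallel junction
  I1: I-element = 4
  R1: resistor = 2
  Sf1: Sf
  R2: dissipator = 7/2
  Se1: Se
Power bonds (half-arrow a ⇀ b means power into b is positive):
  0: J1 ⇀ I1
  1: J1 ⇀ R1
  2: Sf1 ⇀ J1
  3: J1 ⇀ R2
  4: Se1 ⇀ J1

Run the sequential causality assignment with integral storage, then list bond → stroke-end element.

b2 →Sf1  (Sf1 fixes flow; stroke at Sf1)
b4 →J1  (Se1: effort source, stroke at far end)
b0 →I1  (J1 effort already set via bond 4)
b1 →R1  (J1 effort already set via bond 4)
b3 →R2  (common-e at J1 fixed by 4)

b0 stroke at I1
b1 stroke at R1
b2 stroke at Sf1
b3 stroke at R2
b4 stroke at J1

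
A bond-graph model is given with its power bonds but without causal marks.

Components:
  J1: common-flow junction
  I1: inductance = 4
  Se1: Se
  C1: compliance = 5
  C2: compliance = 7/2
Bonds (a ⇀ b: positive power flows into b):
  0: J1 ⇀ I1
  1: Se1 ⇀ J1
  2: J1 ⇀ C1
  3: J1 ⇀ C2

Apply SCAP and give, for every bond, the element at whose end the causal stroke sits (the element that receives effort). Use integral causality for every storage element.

bond 1 →J1  (Se1 (Se) sets effort on bond)
bond 0 →I1  (prefer integral on I1)
bond 2 →J1  (1-jn J1 has f-setter on 0)
bond 3 →J1  (J1: bond 0 brought flow, rest push out)

β0 stroke at I1
β1 stroke at J1
β2 stroke at J1
β3 stroke at J1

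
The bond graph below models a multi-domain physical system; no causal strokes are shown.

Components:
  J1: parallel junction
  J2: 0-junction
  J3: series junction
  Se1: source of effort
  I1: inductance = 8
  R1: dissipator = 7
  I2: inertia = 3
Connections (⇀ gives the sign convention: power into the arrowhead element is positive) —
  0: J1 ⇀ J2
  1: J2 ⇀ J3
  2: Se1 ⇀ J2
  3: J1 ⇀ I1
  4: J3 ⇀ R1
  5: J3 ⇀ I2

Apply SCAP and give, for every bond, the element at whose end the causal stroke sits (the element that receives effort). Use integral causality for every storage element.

#0 stroke at J1
#1 stroke at J3
#2 stroke at J2
#3 stroke at I1
#4 stroke at J3
#5 stroke at I2

bond 2 |J2  (Se1 (Se) sets effort on bond)
bond 0 |J1  (common-e at J2 fixed by 2)
bond 1 |J3  (0-jn J2 has e-setter on 2)
bond 3 |I1  (J1: bond 0 brought effort, rest push out)
bond 5 |I2  (I2 outputs flow p/I2)
bond 4 |J3  (J3: bond 5 brought flow, rest push out)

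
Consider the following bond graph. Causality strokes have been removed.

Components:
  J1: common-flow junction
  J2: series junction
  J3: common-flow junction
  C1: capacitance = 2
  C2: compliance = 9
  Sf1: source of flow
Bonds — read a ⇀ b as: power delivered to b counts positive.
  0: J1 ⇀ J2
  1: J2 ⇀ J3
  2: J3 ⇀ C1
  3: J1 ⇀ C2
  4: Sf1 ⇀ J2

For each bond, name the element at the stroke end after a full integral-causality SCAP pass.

b4 |Sf1  (Sf1: flow source, stroke at near end)
b0 |J2  (J2 flow already set via bond 4)
b1 |J2  (1-jn J2 has f-setter on 4)
b2 |J3  (J3 flow already set via bond 1)
b3 |J1  (J1: bond 0 brought flow, rest push out)

#0 |J2
#1 |J2
#2 |J3
#3 |J1
#4 |Sf1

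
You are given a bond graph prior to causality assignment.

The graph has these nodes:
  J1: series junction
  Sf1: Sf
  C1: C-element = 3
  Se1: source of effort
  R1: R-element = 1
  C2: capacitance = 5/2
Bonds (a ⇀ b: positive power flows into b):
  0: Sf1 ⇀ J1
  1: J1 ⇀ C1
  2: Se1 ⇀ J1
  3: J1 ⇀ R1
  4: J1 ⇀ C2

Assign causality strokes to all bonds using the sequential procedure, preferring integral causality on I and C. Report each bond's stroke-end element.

b0 |Sf1  (source Sf1 imposes f)
b2 |J1  (Se1: effort source, stroke at far end)
b1 |J1  (1-jn J1 has f-setter on 0)
b3 |J1  (1-jn J1 has f-setter on 0)
b4 |J1  (1-jn J1 has f-setter on 0)

#0 stroke at Sf1
#1 stroke at J1
#2 stroke at J1
#3 stroke at J1
#4 stroke at J1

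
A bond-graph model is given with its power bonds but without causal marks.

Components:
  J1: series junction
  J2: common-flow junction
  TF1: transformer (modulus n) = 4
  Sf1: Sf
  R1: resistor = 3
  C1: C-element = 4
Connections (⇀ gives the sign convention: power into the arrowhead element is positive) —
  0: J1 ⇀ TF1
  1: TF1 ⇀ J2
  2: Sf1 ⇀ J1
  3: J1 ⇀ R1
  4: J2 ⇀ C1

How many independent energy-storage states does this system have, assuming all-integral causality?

#2 |Sf1  (Sf1 fixes flow; stroke at Sf1)
#0 |J1  (1-jn J1 has f-setter on 2)
#3 |J1  (J1: bond 2 brought flow, rest push out)
#1 |TF1  (TF TF1: opposite of bond 0)
#4 |J2  (common-f at J2 fixed by 1)

1  (C1 all integral)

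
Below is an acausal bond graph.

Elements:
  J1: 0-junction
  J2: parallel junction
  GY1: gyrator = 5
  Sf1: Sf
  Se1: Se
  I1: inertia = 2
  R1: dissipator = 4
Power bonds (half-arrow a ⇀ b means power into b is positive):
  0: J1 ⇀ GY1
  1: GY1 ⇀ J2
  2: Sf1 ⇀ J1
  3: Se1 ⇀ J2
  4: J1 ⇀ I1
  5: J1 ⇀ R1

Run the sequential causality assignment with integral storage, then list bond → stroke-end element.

bond 2 stroke→Sf1  (Sf1: flow source, stroke at near end)
bond 3 stroke→J2  (Se1 (Se) sets effort on bond)
bond 1 stroke→GY1  (0-jn J2 has e-setter on 3)
bond 0 stroke→GY1  (GY1 both-in/both-out from 1)
bond 4 stroke→I1  (I1 outputs flow p/I1)
bond 5 stroke→J1  (closing 0-jn rule on J1)

bond 0 stroke at GY1
bond 1 stroke at GY1
bond 2 stroke at Sf1
bond 3 stroke at J2
bond 4 stroke at I1
bond 5 stroke at J1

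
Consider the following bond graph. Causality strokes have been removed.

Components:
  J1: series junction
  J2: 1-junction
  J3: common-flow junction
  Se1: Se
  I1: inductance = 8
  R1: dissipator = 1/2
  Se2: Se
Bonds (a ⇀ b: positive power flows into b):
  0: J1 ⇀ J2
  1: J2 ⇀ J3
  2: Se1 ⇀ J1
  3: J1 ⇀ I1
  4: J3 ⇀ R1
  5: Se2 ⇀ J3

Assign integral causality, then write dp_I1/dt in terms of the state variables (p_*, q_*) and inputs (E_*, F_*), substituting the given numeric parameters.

dp_I1/dt = E_Se1 + E_Se2 - p_I1/16

bond 2 |J1  (Se1 (Se) sets effort on bond)
bond 5 |J3  (Se2 fixes effort; stroke away)
bond 3 |I1  (I1: I, integral causality)
bond 0 |J1  (J1 flow already set via bond 3)
bond 1 |J2  (common-f at J2 fixed by 0)
bond 4 |J3  (J3: bond 1 brought flow, rest push out)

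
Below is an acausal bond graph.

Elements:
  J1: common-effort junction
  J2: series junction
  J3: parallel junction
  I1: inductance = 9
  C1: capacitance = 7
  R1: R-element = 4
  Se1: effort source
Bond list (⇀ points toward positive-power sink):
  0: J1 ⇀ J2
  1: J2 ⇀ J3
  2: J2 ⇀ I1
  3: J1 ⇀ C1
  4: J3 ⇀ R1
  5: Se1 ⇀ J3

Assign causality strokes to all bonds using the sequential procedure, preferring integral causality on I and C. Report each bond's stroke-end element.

bond 5 stroke at J3  (Se1: effort source, stroke at far end)
bond 1 stroke at J2  (common-e at J3 fixed by 5)
bond 4 stroke at R1  (J3 effort already set via bond 5)
bond 2 stroke at I1  (I1 integral (f out))
bond 0 stroke at J2  (1-jn J2 has f-setter on 2)
bond 3 stroke at J1  (J1 needs exactly one e-in)

b0 |J2
b1 |J2
b2 |I1
b3 |J1
b4 |R1
b5 |J3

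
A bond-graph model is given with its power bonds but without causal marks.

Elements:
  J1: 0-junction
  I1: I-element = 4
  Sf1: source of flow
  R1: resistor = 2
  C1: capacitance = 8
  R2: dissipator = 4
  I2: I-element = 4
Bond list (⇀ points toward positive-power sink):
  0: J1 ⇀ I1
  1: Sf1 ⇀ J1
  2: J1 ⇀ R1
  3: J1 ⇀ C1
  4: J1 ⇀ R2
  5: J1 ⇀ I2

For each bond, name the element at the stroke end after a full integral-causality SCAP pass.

b1 →Sf1  (Sf1 (Sf) sets flow on bond)
b0 →I1  (I1: I, integral causality)
b3 →J1  (C1: C, integral causality)
b2 →R1  (0-jn J1 has e-setter on 3)
b4 →R2  (J1 effort already set via bond 3)
b5 →I2  (0-jn J1 has e-setter on 3)

b0 →I1
b1 →Sf1
b2 →R1
b3 →J1
b4 →R2
b5 →I2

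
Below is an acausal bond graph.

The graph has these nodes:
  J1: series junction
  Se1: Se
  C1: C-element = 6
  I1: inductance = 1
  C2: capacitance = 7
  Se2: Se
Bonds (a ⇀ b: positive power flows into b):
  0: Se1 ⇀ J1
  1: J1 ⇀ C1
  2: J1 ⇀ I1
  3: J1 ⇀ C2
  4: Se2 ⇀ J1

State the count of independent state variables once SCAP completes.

3  (C1, C2, I1 all integral)

#0 stroke→J1  (source Se1 imposes e)
#4 stroke→J1  (Se2: effort source, stroke at far end)
#1 stroke→J1  (C1: C, integral causality)
#2 stroke→I1  (I1: I, integral causality)
#3 stroke→J1  (J1: bond 2 brought flow, rest push out)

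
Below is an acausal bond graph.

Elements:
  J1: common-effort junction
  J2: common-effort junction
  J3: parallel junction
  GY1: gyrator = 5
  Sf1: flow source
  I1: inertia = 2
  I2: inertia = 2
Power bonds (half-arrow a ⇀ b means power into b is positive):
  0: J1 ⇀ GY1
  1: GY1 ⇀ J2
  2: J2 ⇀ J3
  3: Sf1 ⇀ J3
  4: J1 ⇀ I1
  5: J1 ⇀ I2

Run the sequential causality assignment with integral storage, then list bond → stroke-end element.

#3 →Sf1  (Sf1 (Sf) sets flow on bond)
#2 →J3  (J3: last free bond brings effort in)
#1 →J2  (J2 needs exactly one e-in)
#0 →J1  (GY GY1: same side as bond 1)
#4 →I1  (J1 effort already set via bond 0)
#5 →I2  (J1: bond 0 brought effort, rest push out)

bond 0 →J1
bond 1 →J2
bond 2 →J3
bond 3 →Sf1
bond 4 →I1
bond 5 →I2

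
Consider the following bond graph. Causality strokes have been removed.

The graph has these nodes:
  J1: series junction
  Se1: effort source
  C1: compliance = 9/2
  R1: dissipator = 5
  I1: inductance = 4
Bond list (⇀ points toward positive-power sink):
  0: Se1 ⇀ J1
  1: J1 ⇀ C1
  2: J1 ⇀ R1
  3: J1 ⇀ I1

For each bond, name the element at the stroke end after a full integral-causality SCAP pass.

b0 stroke→J1  (Se1 (Se) sets effort on bond)
b1 stroke→J1  (C1: C, integral causality)
b3 stroke→I1  (I1 integral (f out))
b2 stroke→J1  (J1: bond 3 brought flow, rest push out)

bond 0 →J1
bond 1 →J1
bond 2 →J1
bond 3 →I1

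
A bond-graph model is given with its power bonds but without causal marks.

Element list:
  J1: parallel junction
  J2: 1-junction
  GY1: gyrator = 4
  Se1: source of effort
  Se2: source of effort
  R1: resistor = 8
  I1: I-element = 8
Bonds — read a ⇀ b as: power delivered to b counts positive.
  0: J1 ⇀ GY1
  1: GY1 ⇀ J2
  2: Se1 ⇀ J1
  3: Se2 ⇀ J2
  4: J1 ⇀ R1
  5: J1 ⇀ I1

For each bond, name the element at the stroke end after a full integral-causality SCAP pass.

bond 0 stroke→GY1
bond 1 stroke→GY1
bond 2 stroke→J1
bond 3 stroke→J2
bond 4 stroke→R1
bond 5 stroke→I1

#2 stroke at J1  (Se1: effort source, stroke at far end)
#3 stroke at J2  (Se2 (Se) sets effort on bond)
#0 stroke at GY1  (J1 effort already set via bond 2)
#4 stroke at R1  (J1 effort already set via bond 2)
#5 stroke at I1  (0-jn J1 has e-setter on 2)
#1 stroke at GY1  (J2: last free bond brings flow in)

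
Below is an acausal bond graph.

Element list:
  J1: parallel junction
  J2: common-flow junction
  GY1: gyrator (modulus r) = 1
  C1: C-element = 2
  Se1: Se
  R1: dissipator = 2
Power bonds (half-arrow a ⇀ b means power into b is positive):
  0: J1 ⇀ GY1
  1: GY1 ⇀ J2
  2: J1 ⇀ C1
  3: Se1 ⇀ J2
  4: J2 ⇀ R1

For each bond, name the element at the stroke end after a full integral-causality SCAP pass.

bond 0 stroke→GY1
bond 1 stroke→GY1
bond 2 stroke→J1
bond 3 stroke→J2
bond 4 stroke→J2

b3 |J2  (Se1: effort source, stroke at far end)
b2 |J1  (C1 integral (e out))
b0 |GY1  (J1 effort already set via bond 2)
b1 |GY1  (GY1: gyrator matches bond 0)
b4 |J2  (1-jn J2 has f-setter on 1)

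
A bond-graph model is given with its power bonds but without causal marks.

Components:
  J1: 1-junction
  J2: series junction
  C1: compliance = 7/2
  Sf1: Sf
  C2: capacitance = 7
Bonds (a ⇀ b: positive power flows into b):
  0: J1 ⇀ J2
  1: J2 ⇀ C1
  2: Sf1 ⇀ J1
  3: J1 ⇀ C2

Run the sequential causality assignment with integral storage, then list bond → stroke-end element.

bond 0 →J1
bond 1 →J2
bond 2 →Sf1
bond 3 →J1

b2 stroke at Sf1  (Sf1 fixes flow; stroke at Sf1)
b0 stroke at J1  (J1: bond 2 brought flow, rest push out)
b3 stroke at J1  (common-f at J1 fixed by 2)
b1 stroke at J2  (common-f at J2 fixed by 0)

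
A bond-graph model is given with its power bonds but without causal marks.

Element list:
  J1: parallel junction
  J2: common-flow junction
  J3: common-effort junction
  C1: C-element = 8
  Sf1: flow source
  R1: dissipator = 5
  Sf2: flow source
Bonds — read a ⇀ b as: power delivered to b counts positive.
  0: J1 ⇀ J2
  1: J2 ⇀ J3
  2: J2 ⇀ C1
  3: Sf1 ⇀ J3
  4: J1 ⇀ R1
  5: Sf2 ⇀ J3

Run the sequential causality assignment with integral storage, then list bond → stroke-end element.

b0 |J2
b1 |J3
b2 |J2
b3 |Sf1
b4 |J1
b5 |Sf2

bond 3 →Sf1  (Sf1 fixes flow; stroke at Sf1)
bond 5 →Sf2  (Sf2 fixes flow; stroke at Sf2)
bond 1 →J3  (J3 needs exactly one e-in)
bond 0 →J2  (1-jn J2 has f-setter on 1)
bond 2 →J2  (J2 flow already set via bond 1)
bond 4 →J1  (only one effort-in slot at J1)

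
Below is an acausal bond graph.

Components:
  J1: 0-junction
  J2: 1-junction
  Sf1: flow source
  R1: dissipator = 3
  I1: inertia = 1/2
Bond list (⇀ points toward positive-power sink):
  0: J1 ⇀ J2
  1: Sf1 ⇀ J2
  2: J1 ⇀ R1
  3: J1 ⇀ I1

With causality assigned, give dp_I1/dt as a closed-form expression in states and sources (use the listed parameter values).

dp_I1/dt = -3*F_Sf1 - 6*p_I1

#1 stroke→Sf1  (Sf1: flow source, stroke at near end)
#0 stroke→J2  (J2: bond 1 brought flow, rest push out)
#3 stroke→I1  (I1 outputs flow p/I1)
#2 stroke→J1  (J1: last free bond brings effort in)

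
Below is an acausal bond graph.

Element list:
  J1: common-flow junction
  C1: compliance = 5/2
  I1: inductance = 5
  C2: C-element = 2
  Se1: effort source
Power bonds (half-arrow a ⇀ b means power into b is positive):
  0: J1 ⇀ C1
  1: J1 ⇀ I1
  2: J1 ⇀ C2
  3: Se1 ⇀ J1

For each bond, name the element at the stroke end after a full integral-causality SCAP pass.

#0 stroke→J1
#1 stroke→I1
#2 stroke→J1
#3 stroke→J1

bond 3 stroke at J1  (Se1: effort source, stroke at far end)
bond 0 stroke at J1  (C1: C, integral causality)
bond 1 stroke at I1  (I1: I, integral causality)
bond 2 stroke at J1  (1-jn J1 has f-setter on 1)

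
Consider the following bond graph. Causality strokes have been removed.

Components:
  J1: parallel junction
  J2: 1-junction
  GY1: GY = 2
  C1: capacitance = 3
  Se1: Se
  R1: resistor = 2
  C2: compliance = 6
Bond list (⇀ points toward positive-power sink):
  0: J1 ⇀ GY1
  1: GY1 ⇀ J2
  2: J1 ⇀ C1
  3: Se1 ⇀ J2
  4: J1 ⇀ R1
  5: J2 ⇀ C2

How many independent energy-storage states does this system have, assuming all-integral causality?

bond 3 |J2  (Se1 fixes effort; stroke away)
bond 2 |J1  (C1: C, integral causality)
bond 0 |GY1  (0-jn J1 has e-setter on 2)
bond 4 |R1  (0-jn J1 has e-setter on 2)
bond 1 |GY1  (GY1: gyrator matches bond 0)
bond 5 |J2  (J2 flow already set via bond 1)

2  (C1, C2 all integral)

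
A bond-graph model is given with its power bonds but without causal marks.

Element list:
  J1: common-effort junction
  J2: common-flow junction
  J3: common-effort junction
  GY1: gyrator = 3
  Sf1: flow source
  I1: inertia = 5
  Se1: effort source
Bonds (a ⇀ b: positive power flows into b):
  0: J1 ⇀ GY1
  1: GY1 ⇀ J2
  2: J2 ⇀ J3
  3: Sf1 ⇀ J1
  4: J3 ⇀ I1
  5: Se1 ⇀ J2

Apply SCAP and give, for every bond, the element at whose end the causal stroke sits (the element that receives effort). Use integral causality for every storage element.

bond 3 →Sf1  (source Sf1 imposes f)
bond 5 →J2  (source Se1 imposes e)
bond 0 →J1  (only one effort-in slot at J1)
bond 1 →J2  (GY GY1: same side as bond 0)
bond 2 →J3  (closing 1-jn rule on J2)
bond 4 →I1  (J3: bond 2 brought effort, rest push out)

β0 |J1
β1 |J2
β2 |J3
β3 |Sf1
β4 |I1
β5 |J2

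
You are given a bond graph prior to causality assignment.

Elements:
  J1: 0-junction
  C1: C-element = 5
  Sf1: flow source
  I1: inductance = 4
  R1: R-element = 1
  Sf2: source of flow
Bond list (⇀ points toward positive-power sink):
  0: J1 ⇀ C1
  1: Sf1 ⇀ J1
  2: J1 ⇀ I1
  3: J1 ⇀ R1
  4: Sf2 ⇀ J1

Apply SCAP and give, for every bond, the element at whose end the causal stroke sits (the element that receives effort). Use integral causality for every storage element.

β0 stroke→J1
β1 stroke→Sf1
β2 stroke→I1
β3 stroke→R1
β4 stroke→Sf2

#1 |Sf1  (Sf1: flow source, stroke at near end)
#4 |Sf2  (source Sf2 imposes f)
#0 |J1  (C1: C, integral causality)
#2 |I1  (J1: bond 0 brought effort, rest push out)
#3 |R1  (J1: bond 0 brought effort, rest push out)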